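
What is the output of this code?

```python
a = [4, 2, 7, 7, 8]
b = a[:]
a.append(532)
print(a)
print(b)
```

Key concept: slice [:] creates copy.
Step by step:
`a = [4, 2, 7, 7, 8]` → a = [4, 2, 7, 7, 8]
`b = a[:]` → b = [4, 2, 7, 7, 8]
`a.append(532)` → a = [4, 2, 7, 7, 8, 532]
`print(a)` → prints [4, 2, 7, 7, 8, 532]
`print(b)` → prints [4, 2, 7, 7, 8]

Answer:
[4, 2, 7, 7, 8, 532]
[4, 2, 7, 7, 8]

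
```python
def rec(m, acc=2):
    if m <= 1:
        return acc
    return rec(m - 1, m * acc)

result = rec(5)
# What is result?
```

Accumulator trace (n, acc): (5, 2) -> (4, 10) -> (3, 40) -> (2, 120) -> (1, 240) -> return 240

Answer: 240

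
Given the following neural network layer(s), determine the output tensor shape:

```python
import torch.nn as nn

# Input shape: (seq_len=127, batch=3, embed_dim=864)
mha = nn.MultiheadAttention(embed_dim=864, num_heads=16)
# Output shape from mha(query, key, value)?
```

Input: (127, 3, 864) -> Output: (127, 3, 864)

Answer: (127, 3, 864)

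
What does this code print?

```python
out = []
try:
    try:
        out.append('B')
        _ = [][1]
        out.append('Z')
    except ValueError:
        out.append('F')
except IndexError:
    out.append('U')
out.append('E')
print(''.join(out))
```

Execution trace: 'B' (try body) → 'U' (outer except IndexError) → 'E' (after the try/except). Output: BUE

Answer: BUE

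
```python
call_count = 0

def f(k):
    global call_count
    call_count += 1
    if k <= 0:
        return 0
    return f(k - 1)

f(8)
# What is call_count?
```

Linear recursion stepping by 1: 9 calls from k=8 down to ≤0.

Answer: 9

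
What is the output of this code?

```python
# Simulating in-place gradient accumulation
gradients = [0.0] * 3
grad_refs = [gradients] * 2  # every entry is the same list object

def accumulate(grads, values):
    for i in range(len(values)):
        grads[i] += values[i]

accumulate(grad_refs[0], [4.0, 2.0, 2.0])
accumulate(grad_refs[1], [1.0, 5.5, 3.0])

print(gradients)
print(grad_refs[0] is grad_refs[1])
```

Key concept: gradient accumulation aliasing.
Step by step:
`gradients = [0.0] * 3` → gradients = [0.0, 0.0, 0.0]
`grad_refs = [gradients] * 2` → grad_refs = [[0.0, 0.0, 0.0], [0.0, 0.0, 0.0]]
`accumulate(grad_refs[0], [4.0, 2.0, 2.0])` → gradients = [4.0, 2.0, 2.0]; grad_refs = [[4.0, 2.0, 2.0], [4.0, 2.0, 2.0]]
`accumulate(grad_refs[1], [1.0, 5.5, 3.0])` → gradients = [5.0, 7.5, 5.0]; grad_refs = [[5.0, 7.5, 5.0], [5.0, 7.5, 5.0]]
`print(gradients)` → prints [5.0, 7.5, 5.0]
`print(grad_refs[0] is grad_refs[1])` → prints True

Answer:
[5.0, 7.5, 5.0]
True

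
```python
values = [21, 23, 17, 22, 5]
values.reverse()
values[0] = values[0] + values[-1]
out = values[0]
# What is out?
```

Trace:
`values = [21, 23, 17, 22, 5]` → values = [21, 23, 17, 22, 5]
`values.reverse()` → values = [5, 22, 17, 23, 21]
`values[0] = values[0] + values[-1]` → values = [26, 22, 17, 23, 21]
`out = values[0]` → out = 26
So out = 26

Answer: 26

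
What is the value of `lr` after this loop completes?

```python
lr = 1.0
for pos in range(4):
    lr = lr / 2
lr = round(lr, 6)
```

Halving LR 4 times: 1 / 2^4
`lr` takes the values: 1.0 → 0.5 → 0.25 → 0.125 → 0.0625

Answer: 0.0625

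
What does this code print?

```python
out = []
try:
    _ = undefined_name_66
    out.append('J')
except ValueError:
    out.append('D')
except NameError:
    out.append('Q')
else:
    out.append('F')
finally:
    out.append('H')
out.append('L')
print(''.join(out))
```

Execution trace: 'Q' (except NameError) → 'H' (finally) → 'L' (after the try/except). Output: QHL

Answer: QHL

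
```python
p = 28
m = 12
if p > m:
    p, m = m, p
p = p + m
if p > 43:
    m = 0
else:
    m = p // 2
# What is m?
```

Trace:
`p = 28` → p = 28
`m = 12` → m = 12
`if p > m: ...` → p > m is True → p = 12; m = 28
`p = p + m` → p = 40
`if p > 43: ...` → p > 43 is False, take else branch → m = 20
So m = 20

Answer: 20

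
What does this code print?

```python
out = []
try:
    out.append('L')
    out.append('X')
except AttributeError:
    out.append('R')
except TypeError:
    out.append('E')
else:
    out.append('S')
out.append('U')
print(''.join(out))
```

Execution trace: 'L' (try body) → 'X' (try body, no exception) → 'S' (else) → 'U' (after the try/except). Output: LXSU

Answer: LXSU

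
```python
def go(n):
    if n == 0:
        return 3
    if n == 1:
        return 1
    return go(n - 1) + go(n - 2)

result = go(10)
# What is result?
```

Build up from base cases: go(0)=3, go(1)=1, go(2)=4, go(3)=5, go(4)=9, go(5)=14, go(6)=23, ..., go(10)=157

Answer: 157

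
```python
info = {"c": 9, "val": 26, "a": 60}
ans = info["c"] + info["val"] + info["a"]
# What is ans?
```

Trace:
`info = {"c": 9, "val": 26, "a": 60}` → info = {'c': 9, 'val': 26, 'a': 60}
`ans = info["c"] + info["val"] + info["a"]` → ans = 95
So ans = 95

Answer: 95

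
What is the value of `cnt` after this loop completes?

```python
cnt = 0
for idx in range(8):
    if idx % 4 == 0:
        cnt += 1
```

Count numbers divisible by 4 in range(8)
`cnt` takes the values: 0 → 1 → 2

Answer: 2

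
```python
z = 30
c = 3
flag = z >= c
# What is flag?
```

Trace:
`z = 30` → z = 30
`c = 3` → c = 3
`flag = z >= c` → flag = True
So flag = True

Answer: True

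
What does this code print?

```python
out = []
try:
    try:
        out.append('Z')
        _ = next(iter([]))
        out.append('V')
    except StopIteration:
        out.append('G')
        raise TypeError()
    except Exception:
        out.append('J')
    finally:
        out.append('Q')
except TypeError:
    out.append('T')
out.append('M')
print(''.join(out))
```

Execution trace: 'Z' (inner try body) → 'G' (inner except StopIteration) → 'Q' (inner finally) → 'T' (outer except TypeError) → 'M' (after the try/except). Output: ZGQTM

Answer: ZGQTM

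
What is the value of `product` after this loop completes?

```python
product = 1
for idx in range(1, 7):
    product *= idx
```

6! = 720
`product` takes the values: 1 → 2 → 6 → 24 → 120 → 720

Answer: 720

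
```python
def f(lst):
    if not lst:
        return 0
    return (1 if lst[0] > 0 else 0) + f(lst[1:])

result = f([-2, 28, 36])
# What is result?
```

Count of positive elements in [-2, 28, 36] = 2

Answer: 2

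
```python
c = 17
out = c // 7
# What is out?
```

Trace:
`c = 17` → c = 17
`out = c // 7` → out = 2
So out = 2

Answer: 2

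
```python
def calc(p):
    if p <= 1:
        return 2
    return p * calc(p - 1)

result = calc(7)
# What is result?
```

calc(7) = 7 * 6 * 5 * 4 * 3 * 2 * 2 = 10080

Answer: 10080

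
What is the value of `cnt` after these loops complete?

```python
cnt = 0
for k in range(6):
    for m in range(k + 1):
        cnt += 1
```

Triangle: 1 + 2 + ... + 6
`cnt` takes the values: 0 → 1 → 2 → 3 → 4 → 5 → 6 → 7 → 8 → 9 → 10 → 11 → 12 → 13 → 14 → 15 → 16 → 17 → 18 → 19 → 20 → 21

Answer: 21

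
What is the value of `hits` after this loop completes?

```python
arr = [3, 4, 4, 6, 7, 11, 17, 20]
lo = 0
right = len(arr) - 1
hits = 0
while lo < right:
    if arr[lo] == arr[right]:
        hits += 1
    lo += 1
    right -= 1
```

Count matching pairs from ends
`hits` takes the values: 0

Answer: 0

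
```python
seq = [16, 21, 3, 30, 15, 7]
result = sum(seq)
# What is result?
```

Trace:
`seq = [16, 21, 3, 30, 15, 7]` → seq = [16, 21, 3, 30, 15, 7]
`result = sum(seq)` → result = 92
So result = 92

Answer: 92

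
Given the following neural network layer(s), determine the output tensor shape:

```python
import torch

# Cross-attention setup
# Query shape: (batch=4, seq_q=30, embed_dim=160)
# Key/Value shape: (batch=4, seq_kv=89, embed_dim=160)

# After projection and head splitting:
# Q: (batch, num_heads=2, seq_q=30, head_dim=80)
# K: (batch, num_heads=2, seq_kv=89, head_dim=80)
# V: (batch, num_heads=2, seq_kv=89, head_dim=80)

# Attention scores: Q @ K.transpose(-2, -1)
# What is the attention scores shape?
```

Input: (4, 30, 160) -> Output: (4, 2, 30, 89)

Answer: (4, 2, 30, 89)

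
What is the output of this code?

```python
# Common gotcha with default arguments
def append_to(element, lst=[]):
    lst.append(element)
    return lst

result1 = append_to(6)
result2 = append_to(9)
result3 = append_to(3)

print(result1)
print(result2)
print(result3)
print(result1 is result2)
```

Key concept: mutable default argument gotcha.
Step by step:
`result1 = append_to(6)` → result1 = [6]
`result2 = append_to(9)` → result1 = [6, 9] (same object as result2); result2 = [6, 9] (same object as result1)
`result3 = append_to(3)` → result1 = [6, 9, 3] (same object as result2, result3); result2 = [6, 9, 3] (same object as result1, result3); result3 = [6, 9, 3] (same object as result1, result2)
`print(result1)` → prints [6, 9, 3]
`print(result2)` → prints [6, 9, 3]
`print(result3)` → prints [6, 9, 3]
`print(result1 is result2)` → prints True

Answer:
[6, 9, 3]
[6, 9, 3]
[6, 9, 3]
True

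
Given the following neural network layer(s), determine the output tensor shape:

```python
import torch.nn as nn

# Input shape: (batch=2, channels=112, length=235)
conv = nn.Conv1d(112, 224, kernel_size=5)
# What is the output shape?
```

Input: (2, 112, 235) -> Output: (2, 224, 231)

Answer: (2, 224, 231)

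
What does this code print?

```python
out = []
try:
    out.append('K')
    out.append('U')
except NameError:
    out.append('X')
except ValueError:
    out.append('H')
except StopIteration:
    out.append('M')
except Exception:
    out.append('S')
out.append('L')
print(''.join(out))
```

Execution trace: 'K' (try body) → 'U' (try body, no exception) → 'L' (after the try/except). Output: KUL

Answer: KUL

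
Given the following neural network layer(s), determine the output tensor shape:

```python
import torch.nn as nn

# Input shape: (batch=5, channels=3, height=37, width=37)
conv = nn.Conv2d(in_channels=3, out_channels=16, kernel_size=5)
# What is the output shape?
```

Input: (5, 3, 37, 37) -> Output: (5, 16, 33, 33)

Answer: (5, 16, 33, 33)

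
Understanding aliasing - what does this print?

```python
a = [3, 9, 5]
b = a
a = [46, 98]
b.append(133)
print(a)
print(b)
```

Key concept: rebinding vs mutation: a is rebound to a new list, b still points at the original.
Step by step:
`a = [3, 9, 5]` → a = [3, 9, 5]
`b = a` → b = [3, 9, 5] (same object as a)
`a = [46, 98]` → a = [46, 98]
`b.append(133)` → b = [3, 9, 5, 133]
`print(a)` → prints [46, 98]
`print(b)` → prints [3, 9, 5, 133]

Answer:
[46, 98]
[3, 9, 5, 133]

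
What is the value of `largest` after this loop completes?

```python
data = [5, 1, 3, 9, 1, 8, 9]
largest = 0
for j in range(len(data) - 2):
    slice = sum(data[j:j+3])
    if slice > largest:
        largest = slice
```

Max sum of 3-element window in [5, 1, 3, 9, 1, 8, 9]
`largest` takes the values: 0 → 9 → 13 → 18

Answer: 18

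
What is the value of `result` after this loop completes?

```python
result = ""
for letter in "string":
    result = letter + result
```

Reverse 'string'
`result` takes the values: "" → "s" → "ts" → "rts" → "irts" → "nirts" → "gnirts"

Answer: "gnirts"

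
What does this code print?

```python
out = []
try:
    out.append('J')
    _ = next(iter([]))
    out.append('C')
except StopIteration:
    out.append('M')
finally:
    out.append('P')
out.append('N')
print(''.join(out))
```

Execution trace: 'J' (try body) → 'M' (except StopIteration) → 'P' (finally) → 'N' (after the try/except). Output: JMPN

Answer: JMPN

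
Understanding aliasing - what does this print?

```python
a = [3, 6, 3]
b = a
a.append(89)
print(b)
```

Key concept: basic list aliasing.
Step by step:
`a = [3, 6, 3]` → a = [3, 6, 3]
`b = a` → b = [3, 6, 3] (same object as a)
`a.append(89)` → a = [3, 6, 3, 89] (same object as b); b = [3, 6, 3, 89] (same object as a)
`print(b)` → prints [3, 6, 3, 89]

Answer: [3, 6, 3, 89]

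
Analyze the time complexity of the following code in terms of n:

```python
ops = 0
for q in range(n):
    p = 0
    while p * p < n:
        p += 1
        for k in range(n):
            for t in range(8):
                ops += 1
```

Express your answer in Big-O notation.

Each loop level contributes: n × √n × n × 1. Multiplying the contributions gives O(n^2√n).

Answer: O(n^2√n)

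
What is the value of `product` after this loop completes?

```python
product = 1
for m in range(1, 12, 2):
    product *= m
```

Product of 1, 3, 5, ... up to 11
`product` takes the values: 1 → 3 → 15 → 105 → 945 → 10395

Answer: 10395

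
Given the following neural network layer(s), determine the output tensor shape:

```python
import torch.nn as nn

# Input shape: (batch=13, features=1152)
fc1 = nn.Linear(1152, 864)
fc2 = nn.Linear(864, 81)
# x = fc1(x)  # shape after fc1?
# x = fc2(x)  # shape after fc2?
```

Input: (13, 1152) -> after fc1: (13, 864) -> Output: (13, 81)

Answer: (13, 81)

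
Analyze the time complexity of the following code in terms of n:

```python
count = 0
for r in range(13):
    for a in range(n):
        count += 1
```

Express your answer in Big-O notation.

Each loop level contributes: 1 × n. Multiplying the contributions gives O(n).

Answer: O(n)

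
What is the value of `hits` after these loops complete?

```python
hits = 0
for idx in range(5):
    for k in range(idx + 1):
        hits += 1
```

Triangle: 1 + 2 + ... + 5
`hits` takes the values: 0 → 1 → 2 → 3 → 4 → 5 → 6 → 7 → 8 → 9 → 10 → 11 → 12 → 13 → 14 → 15

Answer: 15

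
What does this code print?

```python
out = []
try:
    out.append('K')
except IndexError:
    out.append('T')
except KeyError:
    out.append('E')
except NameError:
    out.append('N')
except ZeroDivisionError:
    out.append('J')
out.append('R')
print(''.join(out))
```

Execution trace: 'K' (try body, no exception) → 'R' (after the try/except). Output: KR

Answer: KR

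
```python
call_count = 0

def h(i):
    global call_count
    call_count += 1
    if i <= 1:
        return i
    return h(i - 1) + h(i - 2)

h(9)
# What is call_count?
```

Calls(i) = 1 + Calls(i-1) + Calls(i-2); Calls(0)=Calls(1)=1. For i=9 this gives 109.

Answer: 109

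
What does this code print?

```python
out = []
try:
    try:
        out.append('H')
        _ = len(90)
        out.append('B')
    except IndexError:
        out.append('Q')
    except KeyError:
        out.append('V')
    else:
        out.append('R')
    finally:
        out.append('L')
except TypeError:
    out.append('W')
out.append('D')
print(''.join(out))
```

Execution trace: 'H' (try body) → 'L' (finally) → 'W' (outer except TypeError) → 'D' (after the try/except). Output: HLWD

Answer: HLWD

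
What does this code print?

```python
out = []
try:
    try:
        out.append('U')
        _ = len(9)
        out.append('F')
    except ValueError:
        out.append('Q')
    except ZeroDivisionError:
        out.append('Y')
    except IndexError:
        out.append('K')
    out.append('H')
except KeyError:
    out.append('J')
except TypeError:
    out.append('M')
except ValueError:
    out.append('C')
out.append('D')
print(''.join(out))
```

Execution trace: 'U' (inner try body) → 'M' (except TypeError) → 'D' (after the try/except). Output: UMD

Answer: UMD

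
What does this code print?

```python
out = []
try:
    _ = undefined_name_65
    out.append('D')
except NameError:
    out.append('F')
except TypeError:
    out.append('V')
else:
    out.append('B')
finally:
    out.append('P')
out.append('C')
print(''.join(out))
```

Execution trace: 'F' (except NameError) → 'P' (finally) → 'C' (after the try/except). Output: FPC

Answer: FPC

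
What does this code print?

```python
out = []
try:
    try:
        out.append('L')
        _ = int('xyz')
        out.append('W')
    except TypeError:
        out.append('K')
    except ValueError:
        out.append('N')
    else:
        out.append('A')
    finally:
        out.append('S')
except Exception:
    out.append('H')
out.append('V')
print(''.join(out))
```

Execution trace: 'L' (inner try body) → 'N' (inner except ValueError) → 'S' (inner finally) → 'V' (after the try/except). Output: LNSV

Answer: LNSV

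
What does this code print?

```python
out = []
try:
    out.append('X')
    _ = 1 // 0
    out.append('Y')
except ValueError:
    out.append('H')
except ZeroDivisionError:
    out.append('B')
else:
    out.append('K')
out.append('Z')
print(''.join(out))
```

Execution trace: 'X' (try body) → 'B' (except ZeroDivisionError) → 'Z' (after the try/except). Output: XBZ

Answer: XBZ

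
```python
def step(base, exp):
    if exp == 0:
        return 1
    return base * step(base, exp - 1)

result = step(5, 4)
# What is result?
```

step(5, 4) = 5 * 5 * 5 * 5 = 625

Answer: 625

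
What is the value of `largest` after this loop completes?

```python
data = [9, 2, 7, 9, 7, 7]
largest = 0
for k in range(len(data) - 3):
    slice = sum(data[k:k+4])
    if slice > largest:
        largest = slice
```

Max sum of 4-element window in [9, 2, 7, 9, 7, 7]
`largest` takes the values: 0 → 27 → 30

Answer: 30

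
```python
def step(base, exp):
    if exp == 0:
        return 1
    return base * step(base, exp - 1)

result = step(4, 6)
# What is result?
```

step(4, 6) = 4 * 4 * 4 * 4 * 4 * 4 = 4096

Answer: 4096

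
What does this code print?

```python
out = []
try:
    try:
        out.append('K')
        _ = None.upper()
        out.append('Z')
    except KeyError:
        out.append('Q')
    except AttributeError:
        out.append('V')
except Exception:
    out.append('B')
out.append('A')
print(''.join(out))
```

Execution trace: 'K' (inner try body) → 'V' (inner except AttributeError) → 'A' (after the try/except). Output: KVA

Answer: KVA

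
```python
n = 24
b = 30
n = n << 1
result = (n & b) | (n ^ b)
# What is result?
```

Trace:
`n = 24` → n = 24
`b = 30` → b = 30
`n = n << 1` → n = 48
`result = (n & b) | (n ^ b)` → result = 62
So result = 62

Answer: 62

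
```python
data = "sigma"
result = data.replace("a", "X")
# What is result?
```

Trace:
`data = "sigma"` → data = 'sigma'
`result = data.replace("a", "X")` → result = 'sigmX'
So result = 'sigmX'

Answer: 'sigmX'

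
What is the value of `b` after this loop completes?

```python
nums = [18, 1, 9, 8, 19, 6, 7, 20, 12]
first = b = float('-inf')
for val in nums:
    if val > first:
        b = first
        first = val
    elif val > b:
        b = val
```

Second largest (with repeats) in [18, 1, 9, 8, 19, 6, 7, 20, 12]
`b` takes the values: -inf → 1 → 9 → 18 → 19

Answer: 19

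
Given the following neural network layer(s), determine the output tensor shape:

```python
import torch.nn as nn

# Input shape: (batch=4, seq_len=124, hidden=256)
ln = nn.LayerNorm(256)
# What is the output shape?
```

Input: (4, 124, 256) -> Output: (4, 124, 256)

Answer: (4, 124, 256)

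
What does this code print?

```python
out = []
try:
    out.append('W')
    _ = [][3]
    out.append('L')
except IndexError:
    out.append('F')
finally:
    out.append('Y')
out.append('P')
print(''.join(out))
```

Execution trace: 'W' (try body) → 'F' (except IndexError) → 'Y' (finally) → 'P' (after the try/except). Output: WFYP

Answer: WFYP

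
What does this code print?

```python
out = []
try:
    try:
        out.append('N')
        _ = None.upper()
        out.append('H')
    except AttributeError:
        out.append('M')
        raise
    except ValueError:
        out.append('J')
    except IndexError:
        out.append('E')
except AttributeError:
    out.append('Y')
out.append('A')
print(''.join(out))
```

Execution trace: 'N' (inner try body) → 'M' (inner except AttributeError) → 'Y' (outer except AttributeError) → 'A' (after the try/except). Output: NMYA

Answer: NMYA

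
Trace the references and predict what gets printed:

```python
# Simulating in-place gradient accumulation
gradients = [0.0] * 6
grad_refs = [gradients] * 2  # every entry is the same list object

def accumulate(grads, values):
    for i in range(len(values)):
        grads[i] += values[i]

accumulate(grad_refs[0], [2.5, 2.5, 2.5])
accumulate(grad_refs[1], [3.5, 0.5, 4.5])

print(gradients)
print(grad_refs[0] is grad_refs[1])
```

Key concept: gradient accumulation aliasing.
Step by step:
`gradients = [0.0] * 6` → gradients = [0.0, 0.0, 0.0, 0.0, 0.0, 0.0]
`grad_refs = [gradients] * 2` → grad_refs = [[0.0, 0.0, 0.0, 0.0, 0.0, 0.0], [0.0, 0.0, 0.0, 0.0, 0.0, 0.0]]
`accumulate(grad_refs[0], [2.5, 2.5, 2.5])` → gradients = [2.5, 2.5, 2.5, 0.0, 0.0, 0.0]; grad_refs = [[2.5, 2.5, 2.5, 0.0, 0.0, 0.0], [2.5, 2.5, 2.5, 0.0, 0.0, 0.0]]
`accumulate(grad_refs[1], [3.5, 0.5, 4.5])` → gradients = [6.0, 3.0, 7.0, 0.0, 0.0, 0.0]; grad_refs = [[6.0, 3.0, 7.0, 0.0, 0.0, 0.0], [6.0, 3.0, 7.0, 0.0, 0.0, 0.0]]
`print(gradients)` → prints [6.0, 3.0, 7.0, 0.0, 0.0, 0.0]
`print(grad_refs[0] is grad_refs[1])` → prints True

Answer:
[6.0, 3.0, 7.0, 0.0, 0.0, 0.0]
True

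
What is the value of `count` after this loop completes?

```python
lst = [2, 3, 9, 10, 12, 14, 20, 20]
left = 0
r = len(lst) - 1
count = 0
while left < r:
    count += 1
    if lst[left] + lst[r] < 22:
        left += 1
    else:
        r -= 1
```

Steps to find pair summing to 22
`count` takes the values: 0 → 1 → 2 → 3 → 4 → 5 → 6 → 7

Answer: 7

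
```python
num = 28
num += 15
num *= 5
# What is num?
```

Trace:
`num = 28` → num = 28
`num += 15` → num = 43
`num *= 5` → num = 215
So num = 215

Answer: 215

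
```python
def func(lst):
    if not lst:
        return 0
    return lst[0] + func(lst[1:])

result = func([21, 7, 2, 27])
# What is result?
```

21 + 7 + 2 + 27 + 0 = 57

Answer: 57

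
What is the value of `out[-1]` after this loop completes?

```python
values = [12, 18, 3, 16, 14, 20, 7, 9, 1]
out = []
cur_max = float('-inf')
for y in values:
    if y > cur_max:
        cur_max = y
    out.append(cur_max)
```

Running max ends at 20
`out` takes the values: [] → [12] → [12, 18] → [12, 18, 18] → [12, 18, 18, 18] → [12, 18, 18, 18, 18] → [12, 18, 18, 18, 18, 20] → [12, 18, 18, 18, 18, 20, 20] → [12, 18, 18, 18, 18, 20, 20, 20] → [12, 18, 18, 18, 18, 20, 20, 20, 20]
So `out[-1]` = 20

Answer: 20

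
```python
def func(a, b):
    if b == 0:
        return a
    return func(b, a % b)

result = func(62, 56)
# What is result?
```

func(62, 56) -> func(56, 6) -> func(6, 2) -> func(2, 0) -> 2

Answer: 2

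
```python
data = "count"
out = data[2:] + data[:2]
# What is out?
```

Trace:
`data = "count"` → data = 'count'
`out = data[2:] + data[:2]` → out = 'untco'
So out = 'untco'

Answer: 'untco'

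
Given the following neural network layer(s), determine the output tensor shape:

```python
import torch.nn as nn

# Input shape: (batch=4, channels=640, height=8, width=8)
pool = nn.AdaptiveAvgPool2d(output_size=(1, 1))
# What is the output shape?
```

Input: (4, 640, 8, 8) -> Output: (4, 640, 1, 1)

Answer: (4, 640, 1, 1)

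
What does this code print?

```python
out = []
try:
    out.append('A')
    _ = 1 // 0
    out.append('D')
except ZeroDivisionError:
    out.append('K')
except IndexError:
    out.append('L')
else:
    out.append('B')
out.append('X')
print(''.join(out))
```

Execution trace: 'A' (try body) → 'K' (except ZeroDivisionError) → 'X' (after the try/except). Output: AKX

Answer: AKX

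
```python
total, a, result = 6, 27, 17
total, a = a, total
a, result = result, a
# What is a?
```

Trace:
`total, a, result = 6, 27, 17` → total = 6; a = 27; result = 17
`total, a = a, total` → total = 27; a = 6
`a, result = result, a` → a = 17; result = 6
So a = 17

Answer: 17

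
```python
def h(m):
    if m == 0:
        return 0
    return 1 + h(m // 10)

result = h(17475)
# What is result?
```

Count of digits of 17475: 5

Answer: 5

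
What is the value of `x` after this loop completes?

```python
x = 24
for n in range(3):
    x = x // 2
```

Halve 3 times: 24 // 2^3 = 3
`x` takes the values: 24 → 12 → 6 → 3

Answer: 3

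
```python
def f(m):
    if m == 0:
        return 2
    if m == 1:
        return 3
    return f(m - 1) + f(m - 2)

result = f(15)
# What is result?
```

Build up from base cases: f(0)=2, f(1)=3, f(2)=5, f(3)=8, f(4)=13, f(5)=21, f(6)=34, ..., f(15)=2584

Answer: 2584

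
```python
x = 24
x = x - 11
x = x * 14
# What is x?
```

Trace:
`x = 24` → x = 24
`x = x - 11` → x = 13
`x = x * 14` → x = 182
So x = 182

Answer: 182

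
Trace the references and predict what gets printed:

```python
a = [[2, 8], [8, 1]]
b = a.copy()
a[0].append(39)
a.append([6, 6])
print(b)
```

Key concept: shallow copy with nested lists.
Step by step:
`a = [[2, 8], [8, 1]]` → a = [[2, 8], [8, 1]]
`b = a.copy()` → b = [[2, 8], [8, 1]]
`a[0].append(39)` → a = [[2, 8, 39], [8, 1]]; b = [[2, 8, 39], [8, 1]]
`a.append([6, 6])` → a = [[2, 8, 39], [8, 1], [6, 6]]
`print(b)` → prints [[2, 8, 39], [8, 1]]

Answer: [[2, 8, 39], [8, 1]]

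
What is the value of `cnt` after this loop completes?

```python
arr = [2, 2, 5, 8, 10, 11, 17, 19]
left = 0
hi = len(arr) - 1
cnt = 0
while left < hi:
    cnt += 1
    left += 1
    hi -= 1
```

Iterations until pointers meet (list length 8)
`cnt` takes the values: 0 → 1 → 2 → 3 → 4

Answer: 4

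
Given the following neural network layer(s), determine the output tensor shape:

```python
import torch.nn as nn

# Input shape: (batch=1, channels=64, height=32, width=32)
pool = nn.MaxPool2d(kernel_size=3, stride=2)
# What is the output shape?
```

Input: (1, 64, 32, 32) -> Output: (1, 64, 15, 15)

Answer: (1, 64, 15, 15)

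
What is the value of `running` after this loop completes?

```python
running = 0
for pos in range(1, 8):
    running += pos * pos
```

Sum of squares 1² to 7² = 140
`running` takes the values: 0 → 1 → 5 → 14 → 30 → 55 → 91 → 140

Answer: 140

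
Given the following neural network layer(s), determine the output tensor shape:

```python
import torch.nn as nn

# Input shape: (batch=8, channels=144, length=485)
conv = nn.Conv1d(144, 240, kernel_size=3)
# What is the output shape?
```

Input: (8, 144, 485) -> Output: (8, 240, 483)

Answer: (8, 240, 483)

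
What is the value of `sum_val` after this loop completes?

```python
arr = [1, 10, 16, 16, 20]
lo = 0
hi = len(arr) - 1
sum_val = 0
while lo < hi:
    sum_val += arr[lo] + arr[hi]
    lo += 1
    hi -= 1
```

Sum of pairs from ends
`sum_val` takes the values: 0 → 21 → 47

Answer: 47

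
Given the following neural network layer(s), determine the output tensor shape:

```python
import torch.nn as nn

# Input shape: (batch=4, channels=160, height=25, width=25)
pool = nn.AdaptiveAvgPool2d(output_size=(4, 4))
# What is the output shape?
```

Input: (4, 160, 25, 25) -> Output: (4, 160, 4, 4)

Answer: (4, 160, 4, 4)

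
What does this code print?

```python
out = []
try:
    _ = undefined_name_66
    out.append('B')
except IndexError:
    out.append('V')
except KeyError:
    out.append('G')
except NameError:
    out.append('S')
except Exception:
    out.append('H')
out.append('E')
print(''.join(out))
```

Execution trace: 'S' (except NameError) → 'E' (after the try/except). Output: SE

Answer: SE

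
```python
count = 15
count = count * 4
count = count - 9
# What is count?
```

Trace:
`count = 15` → count = 15
`count = count * 4` → count = 60
`count = count - 9` → count = 51
So count = 51

Answer: 51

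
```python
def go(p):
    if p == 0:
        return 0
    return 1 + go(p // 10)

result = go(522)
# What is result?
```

Count of digits of 522: 3

Answer: 3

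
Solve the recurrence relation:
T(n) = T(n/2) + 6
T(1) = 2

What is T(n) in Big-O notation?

Each step divides n by 2 and adds 6. After log_2(n) steps we reach T(1)=2. So T(n) = 6·log_2(n) + 2 = O(log n).

Answer: O(log n)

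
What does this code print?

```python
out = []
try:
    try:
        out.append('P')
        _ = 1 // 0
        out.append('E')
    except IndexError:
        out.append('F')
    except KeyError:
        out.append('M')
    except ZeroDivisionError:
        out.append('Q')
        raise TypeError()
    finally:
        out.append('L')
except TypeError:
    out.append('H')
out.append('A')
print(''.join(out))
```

Execution trace: 'P' (try body) → 'Q' (except ZeroDivisionError) → 'L' (finally) → 'H' (outer except TypeError) → 'A' (after the try/except). Output: PQLHA

Answer: PQLHA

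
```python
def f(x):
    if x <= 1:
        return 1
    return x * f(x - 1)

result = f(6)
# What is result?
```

f(6) = 6 * 5 * 4 * 3 * 2 * 1 = 720

Answer: 720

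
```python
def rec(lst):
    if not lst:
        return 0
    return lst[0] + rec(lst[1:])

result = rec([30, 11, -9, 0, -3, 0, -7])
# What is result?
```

30 + 11 + (-9) + 0 + (-3) + 0 + (-7) + 0 = 22

Answer: 22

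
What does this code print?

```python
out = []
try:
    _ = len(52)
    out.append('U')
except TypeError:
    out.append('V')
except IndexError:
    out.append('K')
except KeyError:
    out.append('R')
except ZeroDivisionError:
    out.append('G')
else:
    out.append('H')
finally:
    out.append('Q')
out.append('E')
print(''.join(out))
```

Execution trace: 'V' (except TypeError) → 'Q' (finally) → 'E' (after the try/except). Output: VQE

Answer: VQE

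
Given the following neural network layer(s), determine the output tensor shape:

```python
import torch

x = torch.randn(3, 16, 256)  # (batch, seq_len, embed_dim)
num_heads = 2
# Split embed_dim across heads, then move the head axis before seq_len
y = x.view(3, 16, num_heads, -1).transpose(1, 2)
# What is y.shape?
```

Input: (3, 16, 256) -> head_dim = 256 // 2 = 128; after view: (3, 16, 2, 128) -> after transpose(1, 2): (3, 2, 16, 128) -> Output: (3, 2, 16, 128)

Answer: (3, 2, 16, 128)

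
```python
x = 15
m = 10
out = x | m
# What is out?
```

Trace:
`x = 15` → x = 15
`m = 10` → m = 10
`out = x | m` → out = 15
So out = 15

Answer: 15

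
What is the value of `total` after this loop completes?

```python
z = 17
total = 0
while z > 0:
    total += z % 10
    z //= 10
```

Sum digits of 17
`total` takes the values: 0 → 7 → 8

Answer: 8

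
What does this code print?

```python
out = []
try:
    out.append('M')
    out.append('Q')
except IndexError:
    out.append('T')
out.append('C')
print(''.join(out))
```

Execution trace: 'M' (try body) → 'Q' (try body, no exception) → 'C' (after the try/except). Output: MQC

Answer: MQC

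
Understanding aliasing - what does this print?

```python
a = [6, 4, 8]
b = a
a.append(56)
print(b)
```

Key concept: basic list aliasing.
Step by step:
`a = [6, 4, 8]` → a = [6, 4, 8]
`b = a` → b = [6, 4, 8] (same object as a)
`a.append(56)` → a = [6, 4, 8, 56] (same object as b); b = [6, 4, 8, 56] (same object as a)
`print(b)` → prints [6, 4, 8, 56]

Answer: [6, 4, 8, 56]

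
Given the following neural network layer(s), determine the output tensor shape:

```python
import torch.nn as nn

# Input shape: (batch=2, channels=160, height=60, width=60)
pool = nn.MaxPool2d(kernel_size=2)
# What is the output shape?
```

Input: (2, 160, 60, 60) -> Output: (2, 160, 30, 30)

Answer: (2, 160, 30, 30)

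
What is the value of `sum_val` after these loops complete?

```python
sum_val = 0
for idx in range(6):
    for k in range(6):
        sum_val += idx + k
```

Sum of all idx+k for idx,k in 6x6
`sum_val` takes the values: 0 → 1 → 3 → 6 → 10 → 15 → 16 → 18 → 21 → 25 → 30 → 36 → 38 → 41 → 45 → 50 → 56 → 63 → 66 → 70 → 75 → 81 → 88 → 96 → 100 → 105 → 111 → 118 → 126 → 135 → 140 → 146 → 153 → 161 → 170 → 180

Answer: 180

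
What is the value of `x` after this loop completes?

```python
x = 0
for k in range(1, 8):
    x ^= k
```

XOR of 1 to 7
`x` takes the values: 0 → 1 → 3 → 0 → 4 → 1 → 7 → 0

Answer: 0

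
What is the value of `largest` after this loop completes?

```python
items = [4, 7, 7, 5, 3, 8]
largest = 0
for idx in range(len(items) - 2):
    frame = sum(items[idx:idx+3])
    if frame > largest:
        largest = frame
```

Max sum of 3-element window in [4, 7, 7, 5, 3, 8]
`largest` takes the values: 0 → 18 → 19

Answer: 19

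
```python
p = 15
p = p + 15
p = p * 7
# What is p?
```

Trace:
`p = 15` → p = 15
`p = p + 15` → p = 30
`p = p * 7` → p = 210
So p = 210

Answer: 210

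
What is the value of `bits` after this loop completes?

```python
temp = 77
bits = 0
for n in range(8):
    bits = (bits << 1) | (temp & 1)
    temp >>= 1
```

Reverse lowest 8 bits of 77
`bits` takes the values: 0 → 1 → 2 → 5 → 11 → 22 → 44 → 89 → 178

Answer: 178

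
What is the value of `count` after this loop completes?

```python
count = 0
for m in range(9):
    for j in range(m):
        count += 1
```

Triangle number: 0+1+2+...+8
`count` takes the values: 0 → 1 → 2 → 3 → 4 → 5 → 6 → 7 → 8 → 9 → 10 → 11 → 12 → 13 → 14 → 15 → 16 → 17 → 18 → 19 → 20 → 21 → 22 → 23 → 24 → 25 → 26 → 27 → 28 → 29 → 30 → 31 → 32 → 33 → 34 → 35 → 36

Answer: 36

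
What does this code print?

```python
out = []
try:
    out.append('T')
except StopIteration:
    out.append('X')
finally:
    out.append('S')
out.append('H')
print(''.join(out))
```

Execution trace: 'T' (try body, no exception) → 'S' (finally) → 'H' (after the try/except). Output: TSH

Answer: TSH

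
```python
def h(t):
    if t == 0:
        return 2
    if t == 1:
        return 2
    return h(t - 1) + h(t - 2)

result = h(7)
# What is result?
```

Build up from base cases: h(0)=2, h(1)=2, h(2)=4, h(3)=6, h(4)=10, h(5)=16, h(6)=26, ..., h(7)=42

Answer: 42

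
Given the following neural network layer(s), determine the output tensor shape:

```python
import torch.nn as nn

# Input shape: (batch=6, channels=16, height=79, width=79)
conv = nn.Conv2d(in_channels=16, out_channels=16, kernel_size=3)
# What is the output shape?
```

Input: (6, 16, 79, 79) -> Output: (6, 16, 77, 77)

Answer: (6, 16, 77, 77)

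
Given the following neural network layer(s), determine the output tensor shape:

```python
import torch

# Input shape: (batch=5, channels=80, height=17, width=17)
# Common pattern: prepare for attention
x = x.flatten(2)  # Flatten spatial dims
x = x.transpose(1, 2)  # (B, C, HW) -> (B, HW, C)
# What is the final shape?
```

Input: (5, 80, 17, 17) -> after flatten(2): (5, 80, 289) -> Output: (5, 289, 80)

Answer: (5, 289, 80)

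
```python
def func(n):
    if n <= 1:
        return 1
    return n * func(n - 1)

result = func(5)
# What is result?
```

func(5) = 5 * 4 * 3 * 2 * 1 = 120

Answer: 120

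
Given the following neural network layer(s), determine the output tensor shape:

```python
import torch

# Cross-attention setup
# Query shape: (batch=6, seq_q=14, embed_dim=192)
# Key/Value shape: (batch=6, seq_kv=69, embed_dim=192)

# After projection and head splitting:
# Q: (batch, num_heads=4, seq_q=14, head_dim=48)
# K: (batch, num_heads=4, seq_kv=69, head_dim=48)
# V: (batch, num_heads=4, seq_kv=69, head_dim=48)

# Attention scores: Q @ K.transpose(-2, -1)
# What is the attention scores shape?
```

Input: (6, 14, 192) -> Output: (6, 4, 14, 69)

Answer: (6, 4, 14, 69)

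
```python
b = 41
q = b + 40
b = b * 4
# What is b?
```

Trace:
`b = 41` → b = 41
`q = b + 40` → q = 81
`b = b * 4` → b = 164
So b = 164

Answer: 164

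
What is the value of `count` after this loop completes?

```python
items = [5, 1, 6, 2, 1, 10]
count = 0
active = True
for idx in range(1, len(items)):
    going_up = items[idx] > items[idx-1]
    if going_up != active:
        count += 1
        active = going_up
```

Count direction changes in [5, 1, 6, 2, 1, 10]
`count` takes the values: 0 → 1 → 2 → 3 → 4

Answer: 4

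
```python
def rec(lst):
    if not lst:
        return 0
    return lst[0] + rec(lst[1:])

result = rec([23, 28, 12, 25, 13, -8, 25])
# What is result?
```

23 + 28 + 12 + 25 + 13 + (-8) + 25 + 0 = 118

Answer: 118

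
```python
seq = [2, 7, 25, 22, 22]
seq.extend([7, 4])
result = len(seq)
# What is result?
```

Trace:
`seq = [2, 7, 25, 22, 22]` → seq = [2, 7, 25, 22, 22]
`seq.extend([7, 4])` → seq = [2, 7, 25, 22, 22, 7, 4]
`result = len(seq)` → result = 7
So result = 7

Answer: 7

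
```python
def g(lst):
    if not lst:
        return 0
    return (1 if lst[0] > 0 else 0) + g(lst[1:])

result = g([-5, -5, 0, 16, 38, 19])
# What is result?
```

Count of positive elements in [-5, -5, 0, 16, 38, 19] = 3

Answer: 3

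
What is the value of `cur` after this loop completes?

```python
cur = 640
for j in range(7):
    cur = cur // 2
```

Halve 7 times: 640 // 2^7 = 5
`cur` takes the values: 640 → 320 → 160 → 80 → 40 → 20 → 10 → 5

Answer: 5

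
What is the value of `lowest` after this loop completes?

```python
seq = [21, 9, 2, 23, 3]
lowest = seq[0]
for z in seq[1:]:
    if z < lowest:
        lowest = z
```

Minimum of [21, 9, 2, 23, 3]
`lowest` takes the values: 21 → 9 → 2

Answer: 2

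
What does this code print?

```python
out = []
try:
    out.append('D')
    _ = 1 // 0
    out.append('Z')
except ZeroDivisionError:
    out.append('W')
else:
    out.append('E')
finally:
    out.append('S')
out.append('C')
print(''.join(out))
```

Execution trace: 'D' (try body) → 'W' (except ZeroDivisionError) → 'S' (finally) → 'C' (after the try/except). Output: DWSC

Answer: DWSC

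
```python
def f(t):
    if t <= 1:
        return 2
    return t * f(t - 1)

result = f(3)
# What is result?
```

f(3) = 3 * 2 * 2 = 12

Answer: 12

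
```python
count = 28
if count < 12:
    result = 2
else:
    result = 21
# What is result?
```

Trace:
`count = 28` → count = 28
`if count < 12: ...` → count < 12 is False, take else branch → result = 21
So result = 21

Answer: 21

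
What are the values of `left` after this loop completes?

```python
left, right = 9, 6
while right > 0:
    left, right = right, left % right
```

GCD of 9 and 6
`left` takes the values: 9 → 6 → 3

Answer: 3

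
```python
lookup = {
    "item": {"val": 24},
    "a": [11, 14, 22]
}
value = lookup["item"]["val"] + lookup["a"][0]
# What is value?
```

Trace:
`lookup = { ...` → lookup = {'item': {'val': 24}, 'a': [11, 14, 22]}
`value = lookup["item"]["val"] + lookup["a"][0]` → value = 35
So value = 35

Answer: 35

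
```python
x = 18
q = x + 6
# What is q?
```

Trace:
`x = 18` → x = 18
`q = x + 6` → q = 24
So q = 24

Answer: 24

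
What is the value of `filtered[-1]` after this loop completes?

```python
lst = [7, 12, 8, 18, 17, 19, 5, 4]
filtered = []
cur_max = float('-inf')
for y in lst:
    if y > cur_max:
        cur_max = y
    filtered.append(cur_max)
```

Running max ends at 19
`filtered` takes the values: [] → [7] → [7, 12] → [7, 12, 12] → [7, 12, 12, 18] → [7, 12, 12, 18, 18] → [7, 12, 12, 18, 18, 19] → [7, 12, 12, 18, 18, 19, 19] → [7, 12, 12, 18, 18, 19, 19, 19]
So `filtered[-1]` = 19

Answer: 19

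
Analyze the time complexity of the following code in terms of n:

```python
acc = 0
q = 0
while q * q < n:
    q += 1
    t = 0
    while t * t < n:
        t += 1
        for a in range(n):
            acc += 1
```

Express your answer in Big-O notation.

Each loop level contributes: √n × √n × n. Multiplying the contributions gives O(n^2).

Answer: O(n^2)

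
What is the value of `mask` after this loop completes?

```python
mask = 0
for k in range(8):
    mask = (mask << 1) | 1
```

Build 8 consecutive 1-bits: 0b11111111
`mask` takes the values: 0 → 1 → 3 → 7 → 15 → 31 → 63 → 127 → 255

Answer: 255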